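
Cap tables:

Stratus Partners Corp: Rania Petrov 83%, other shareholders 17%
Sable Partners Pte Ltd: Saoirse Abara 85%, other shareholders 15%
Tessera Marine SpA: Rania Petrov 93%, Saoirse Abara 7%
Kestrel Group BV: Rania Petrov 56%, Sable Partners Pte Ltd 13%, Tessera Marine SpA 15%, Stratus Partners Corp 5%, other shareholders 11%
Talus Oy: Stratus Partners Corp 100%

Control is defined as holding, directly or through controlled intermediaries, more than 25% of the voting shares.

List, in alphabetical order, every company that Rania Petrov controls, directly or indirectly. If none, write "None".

Kestrel Group BV, Stratus Partners Corp, Talus Oy, Tessera Marine SpA

Rania holds 83% of Stratus, so Rania controls Stratus.
Rania holds 93% of Tessera, so Rania controls Tessera.
Rania and Tessera and Stratus together hold 56% + 15% + 5% = 76% of Kestrel, so Rania controls Kestrel.
Stratus holds 100% of Talus, so Rania controls Talus.
No other company's threshold is met.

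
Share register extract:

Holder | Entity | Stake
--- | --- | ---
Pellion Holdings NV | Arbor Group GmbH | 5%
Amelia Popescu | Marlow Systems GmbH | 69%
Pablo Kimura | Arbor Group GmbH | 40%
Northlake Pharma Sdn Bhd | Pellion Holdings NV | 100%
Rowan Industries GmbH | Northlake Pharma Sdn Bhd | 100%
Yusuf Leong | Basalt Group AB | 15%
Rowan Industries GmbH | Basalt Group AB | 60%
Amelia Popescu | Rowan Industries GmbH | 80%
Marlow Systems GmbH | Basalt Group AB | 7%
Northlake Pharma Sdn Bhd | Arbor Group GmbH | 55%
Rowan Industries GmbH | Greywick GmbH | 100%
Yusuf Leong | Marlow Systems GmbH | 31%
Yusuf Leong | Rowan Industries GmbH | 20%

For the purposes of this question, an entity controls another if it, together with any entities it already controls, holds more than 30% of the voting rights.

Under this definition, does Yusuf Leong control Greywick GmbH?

No

Yusuf holds 31% of Marlow, so Yusuf controls Marlow.
Neither Yusuf nor any entity Yusuf controls holds any voting interest in Greywick.
So Yusuf does not control Greywick.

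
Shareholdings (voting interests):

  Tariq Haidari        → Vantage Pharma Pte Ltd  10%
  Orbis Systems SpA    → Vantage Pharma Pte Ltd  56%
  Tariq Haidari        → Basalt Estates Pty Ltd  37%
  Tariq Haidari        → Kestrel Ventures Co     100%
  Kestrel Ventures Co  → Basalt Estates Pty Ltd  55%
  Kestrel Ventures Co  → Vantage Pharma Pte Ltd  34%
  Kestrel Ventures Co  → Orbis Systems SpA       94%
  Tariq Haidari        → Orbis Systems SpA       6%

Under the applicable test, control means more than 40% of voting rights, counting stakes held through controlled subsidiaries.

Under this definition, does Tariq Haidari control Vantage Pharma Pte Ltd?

Tariq holds 100% of Kestrel, so Tariq controls Kestrel.
Kestrel and Tariq together hold 94% + 6% = 100% of Orbis, so Tariq controls Orbis.
Orbis and Kestrel and Tariq together hold 56% + 34% + 10% = 100% of Vantage, so Tariq controls Vantage.

Yes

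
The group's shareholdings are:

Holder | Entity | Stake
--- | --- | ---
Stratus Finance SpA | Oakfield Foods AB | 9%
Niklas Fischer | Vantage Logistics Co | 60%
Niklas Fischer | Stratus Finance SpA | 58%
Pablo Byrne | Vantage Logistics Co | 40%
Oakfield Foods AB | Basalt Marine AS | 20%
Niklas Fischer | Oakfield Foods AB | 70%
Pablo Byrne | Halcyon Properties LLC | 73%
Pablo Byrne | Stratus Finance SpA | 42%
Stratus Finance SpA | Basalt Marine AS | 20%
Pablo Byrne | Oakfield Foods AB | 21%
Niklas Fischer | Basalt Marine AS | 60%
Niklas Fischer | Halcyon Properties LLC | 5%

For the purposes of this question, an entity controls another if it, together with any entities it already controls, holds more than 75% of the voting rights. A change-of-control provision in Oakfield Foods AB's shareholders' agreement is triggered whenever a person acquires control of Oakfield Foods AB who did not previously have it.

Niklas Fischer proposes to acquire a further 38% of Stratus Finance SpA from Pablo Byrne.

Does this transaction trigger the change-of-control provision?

Yes

The purchase adds only to Niklas's holdings (Pablo's stake shrinks), so Niklas is the only person who could newly come to control Oakfield.
Niklas's largest direct stake is 70% in Oakfield, which does not meet the threshold, so Niklas controls no company.
In Oakfield, Niklas's side holds only 70%, not > 75%.
So before the transaction, Niklas does not control Oakfield.
After the purchase, Niklas's direct stake in Stratus rises to 58% + 38% = 96%, and Pablo's stake falls to 4%.
Niklas holds 96% of Stratus, so Niklas controls Stratus.
Niklas and Stratus together hold 70% + 9% = 79% of Oakfield, so Niklas controls Oakfield.
Niklas did not control Oakfield before and does after, so the clause is triggered.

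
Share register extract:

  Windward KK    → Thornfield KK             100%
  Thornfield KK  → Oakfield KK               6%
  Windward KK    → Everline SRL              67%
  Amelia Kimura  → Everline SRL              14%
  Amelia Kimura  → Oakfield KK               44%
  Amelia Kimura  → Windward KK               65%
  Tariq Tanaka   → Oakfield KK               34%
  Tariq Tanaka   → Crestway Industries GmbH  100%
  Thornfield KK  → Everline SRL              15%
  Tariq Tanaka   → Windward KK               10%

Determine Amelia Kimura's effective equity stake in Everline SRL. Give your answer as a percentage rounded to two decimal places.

Amelia reaches Everline along 3 paths.
Direct stake: 14% = 14%.
Via Windward → Thornfield: 65% × 100% × 15% = 9.75%.
Via Windward: 65% × 67% = 43.55%.
Total: 14% + 9.75% + 43.55% = 67.3%.
Rounded: 67.30%.

67.30%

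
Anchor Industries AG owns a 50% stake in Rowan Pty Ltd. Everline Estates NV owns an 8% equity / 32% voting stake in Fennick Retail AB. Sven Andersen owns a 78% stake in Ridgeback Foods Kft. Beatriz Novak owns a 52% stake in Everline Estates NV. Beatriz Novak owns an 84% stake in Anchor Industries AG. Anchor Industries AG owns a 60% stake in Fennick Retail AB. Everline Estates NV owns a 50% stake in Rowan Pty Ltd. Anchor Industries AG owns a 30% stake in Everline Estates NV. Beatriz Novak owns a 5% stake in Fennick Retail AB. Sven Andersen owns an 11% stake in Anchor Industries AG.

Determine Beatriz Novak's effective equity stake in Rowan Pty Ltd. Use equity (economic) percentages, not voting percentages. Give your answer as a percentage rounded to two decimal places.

Beatriz reaches Rowan along 3 paths.
Via Anchor → Everline: 84% × 30% × 50% = 12.6%.
Via Everline: 52% × 50% = 26%.
Via Anchor: 84% × 50% = 42%.
Total: 12.6% + 26% + 42% = 80.6%.
Rounded: 80.60%.

80.60%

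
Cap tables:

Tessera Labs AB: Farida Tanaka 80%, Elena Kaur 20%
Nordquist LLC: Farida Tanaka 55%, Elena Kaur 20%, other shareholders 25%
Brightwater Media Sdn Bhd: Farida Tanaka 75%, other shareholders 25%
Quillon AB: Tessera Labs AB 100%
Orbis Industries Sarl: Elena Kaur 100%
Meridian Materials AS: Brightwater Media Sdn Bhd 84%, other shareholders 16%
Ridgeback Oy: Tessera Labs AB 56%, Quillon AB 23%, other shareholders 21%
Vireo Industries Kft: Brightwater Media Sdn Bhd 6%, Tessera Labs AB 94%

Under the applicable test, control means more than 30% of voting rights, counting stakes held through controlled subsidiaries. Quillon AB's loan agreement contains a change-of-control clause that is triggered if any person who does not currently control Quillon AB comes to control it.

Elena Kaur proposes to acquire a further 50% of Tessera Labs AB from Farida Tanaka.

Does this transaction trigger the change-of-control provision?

Yes

The purchase adds only to Elena's holdings (Farida's stake shrinks), so Elena is the only person who could newly come to control Quillon.
Elena holds 100% of Orbis, so Elena controls Orbis.
Neither Elena nor any entity Elena controls holds any voting interest in Quillon.
So before the transaction, Elena does not control Quillon.
After the purchase, Elena's direct stake in Tessera rises to 20% + 50% = 70%, and Farida's stake falls to 30%.
Elena holds 70% of Tessera, so Elena controls Tessera.
Tessera holds 100% of Quillon, so Elena controls Quillon.
Elena did not control Quillon before and does after, so the clause is triggered.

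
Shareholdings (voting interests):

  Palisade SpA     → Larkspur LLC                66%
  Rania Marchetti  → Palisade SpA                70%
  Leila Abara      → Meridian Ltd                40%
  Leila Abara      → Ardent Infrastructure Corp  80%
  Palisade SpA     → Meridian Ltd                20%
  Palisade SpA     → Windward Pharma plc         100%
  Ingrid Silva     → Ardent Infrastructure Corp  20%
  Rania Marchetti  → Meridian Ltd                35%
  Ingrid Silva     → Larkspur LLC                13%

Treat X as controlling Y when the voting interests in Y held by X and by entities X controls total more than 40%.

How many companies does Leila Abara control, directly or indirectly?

1

Leila holds 80% of Ardent, so Leila controls Ardent.
No other company's threshold is met.
Leila controls 1 company.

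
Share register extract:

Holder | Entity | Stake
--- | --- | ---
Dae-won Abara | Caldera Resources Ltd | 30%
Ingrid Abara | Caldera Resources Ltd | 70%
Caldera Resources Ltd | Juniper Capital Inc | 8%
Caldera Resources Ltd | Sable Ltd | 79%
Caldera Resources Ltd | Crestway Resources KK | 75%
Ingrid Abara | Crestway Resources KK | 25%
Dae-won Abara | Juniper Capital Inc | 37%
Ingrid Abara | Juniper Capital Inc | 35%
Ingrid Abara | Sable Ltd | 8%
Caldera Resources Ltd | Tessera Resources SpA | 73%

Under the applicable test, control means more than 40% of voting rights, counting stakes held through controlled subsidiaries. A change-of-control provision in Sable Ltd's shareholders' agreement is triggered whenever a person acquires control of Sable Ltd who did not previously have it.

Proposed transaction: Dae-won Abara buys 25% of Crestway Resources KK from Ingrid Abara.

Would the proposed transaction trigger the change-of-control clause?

The purchase adds only to Dae-won's holdings (Ingrid's stake shrinks), so Dae-won is the only person who could newly come to control Sable.
Dae-won's largest direct stake is 37% in Juniper, which does not meet the threshold, so Dae-won controls no company.
Neither Dae-won nor any entity Dae-won controls holds any voting interest in Sable.
So before the transaction, Dae-won does not control Sable.
After the purchase, Dae-won holds 25% of Crestway directly, and Ingrid's stake falls to 0%.
Dae-won's side now holds 25% of Crestway, not > 40%, so Dae-won still does not control Crestway.
After the transaction, neither Dae-won nor any entity Dae-won controls holds a voting interest in Sable, so Dae-won still does not control it.
No new person acquires control, so the clause is not triggered.

No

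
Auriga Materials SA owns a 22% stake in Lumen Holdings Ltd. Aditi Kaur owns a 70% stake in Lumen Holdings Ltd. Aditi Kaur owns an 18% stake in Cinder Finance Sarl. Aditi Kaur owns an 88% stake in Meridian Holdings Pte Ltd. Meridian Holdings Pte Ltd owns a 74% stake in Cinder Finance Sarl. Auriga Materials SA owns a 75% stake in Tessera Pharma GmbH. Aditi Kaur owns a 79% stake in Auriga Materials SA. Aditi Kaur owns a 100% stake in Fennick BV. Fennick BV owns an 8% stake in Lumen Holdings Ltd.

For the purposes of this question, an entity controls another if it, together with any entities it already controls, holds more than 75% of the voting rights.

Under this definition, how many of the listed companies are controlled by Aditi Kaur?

5

Aditi holds 88% of Meridian, so Aditi controls Meridian.
Aditi holds 100% of Fennick, so Aditi controls Fennick.
Meridian and Aditi together hold 74% + 18% = 92% of Cinder, so Aditi controls Cinder.
Aditi holds 79% of Auriga, so Aditi controls Auriga.
Aditi and Auriga and Fennick together hold 70% + 22% + 8% = 100% of Lumen, so Aditi controls Lumen.
No other company's threshold is met.
Aditi controls 5 companies.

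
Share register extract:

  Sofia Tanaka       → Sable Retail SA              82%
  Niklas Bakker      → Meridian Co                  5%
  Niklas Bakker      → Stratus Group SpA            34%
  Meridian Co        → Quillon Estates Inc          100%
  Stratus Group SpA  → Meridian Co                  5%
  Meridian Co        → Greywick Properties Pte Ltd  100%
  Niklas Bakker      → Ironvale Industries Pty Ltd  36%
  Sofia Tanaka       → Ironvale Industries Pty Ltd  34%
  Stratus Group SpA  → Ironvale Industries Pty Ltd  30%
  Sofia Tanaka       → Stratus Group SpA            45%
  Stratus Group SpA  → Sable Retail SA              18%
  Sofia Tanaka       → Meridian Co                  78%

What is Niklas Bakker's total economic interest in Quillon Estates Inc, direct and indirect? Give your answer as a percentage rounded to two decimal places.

Niklas reaches Quillon along 2 paths.
Via Meridian: 5% × 100% = 5%.
Via Stratus → Meridian: 34% × 5% × 100% = 1.7%.
Total: 5% + 1.7% = 6.7%.
Rounded: 6.70%.

6.70%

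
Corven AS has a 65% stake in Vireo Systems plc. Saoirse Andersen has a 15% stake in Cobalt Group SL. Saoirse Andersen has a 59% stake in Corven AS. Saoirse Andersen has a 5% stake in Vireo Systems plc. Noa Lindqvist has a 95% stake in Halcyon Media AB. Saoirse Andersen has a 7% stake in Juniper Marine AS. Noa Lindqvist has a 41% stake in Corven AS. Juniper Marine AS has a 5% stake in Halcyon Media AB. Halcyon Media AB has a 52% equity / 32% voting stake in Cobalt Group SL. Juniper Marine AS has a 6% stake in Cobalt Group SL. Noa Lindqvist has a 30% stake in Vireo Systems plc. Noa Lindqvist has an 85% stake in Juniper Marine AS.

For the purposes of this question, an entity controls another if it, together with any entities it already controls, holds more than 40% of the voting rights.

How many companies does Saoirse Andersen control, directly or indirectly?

Saoirse holds 59% of Corven, so Saoirse controls Corven.
Saoirse and Corven together hold 5% + 65% = 70% of Vireo, so Saoirse controls Vireo.
No other company's threshold is met.
Saoirse controls 2 companies.

2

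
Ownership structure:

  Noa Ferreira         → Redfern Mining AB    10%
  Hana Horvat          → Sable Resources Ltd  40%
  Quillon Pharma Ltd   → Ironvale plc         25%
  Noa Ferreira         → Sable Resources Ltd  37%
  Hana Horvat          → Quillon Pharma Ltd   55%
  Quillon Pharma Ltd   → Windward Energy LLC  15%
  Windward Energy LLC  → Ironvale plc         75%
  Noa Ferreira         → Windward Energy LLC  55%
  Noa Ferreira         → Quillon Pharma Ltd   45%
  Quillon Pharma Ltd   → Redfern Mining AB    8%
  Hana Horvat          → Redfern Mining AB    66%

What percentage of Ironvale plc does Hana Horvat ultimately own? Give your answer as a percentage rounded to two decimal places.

Hana reaches Ironvale along 2 paths.
Via Quillon → Windward: 55% × 15% × 75% = 6.1875%.
Via Quillon: 55% × 25% = 13.75%.
Total: 6.1875% + 13.75% = 19.9375%.
Rounded: 19.94%.

19.94%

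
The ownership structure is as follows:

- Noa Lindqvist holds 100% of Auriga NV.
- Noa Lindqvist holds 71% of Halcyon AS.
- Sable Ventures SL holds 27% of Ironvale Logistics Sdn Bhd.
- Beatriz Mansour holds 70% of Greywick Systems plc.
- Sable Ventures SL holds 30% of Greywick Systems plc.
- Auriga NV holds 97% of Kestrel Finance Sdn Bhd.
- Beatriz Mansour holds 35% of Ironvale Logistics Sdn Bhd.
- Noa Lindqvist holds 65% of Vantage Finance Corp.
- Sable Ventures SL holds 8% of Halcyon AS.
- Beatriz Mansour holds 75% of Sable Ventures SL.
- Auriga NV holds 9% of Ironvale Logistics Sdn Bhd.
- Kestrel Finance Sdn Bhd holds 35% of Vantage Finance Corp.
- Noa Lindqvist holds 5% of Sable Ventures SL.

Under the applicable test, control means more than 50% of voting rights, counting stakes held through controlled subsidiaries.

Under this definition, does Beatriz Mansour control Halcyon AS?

Beatriz holds 75% of Sable, so Beatriz controls Sable.
Beatriz and Sable together hold 70% + 30% = 100% of Greywick, so Beatriz controls Greywick.
Beatriz and Sable together hold 35% + 27% = 62% of Ironvale, so Beatriz controls Ironvale.
In Halcyon, Beatriz's side holds only 8%, not > 50%.
So Beatriz does not control Halcyon.

No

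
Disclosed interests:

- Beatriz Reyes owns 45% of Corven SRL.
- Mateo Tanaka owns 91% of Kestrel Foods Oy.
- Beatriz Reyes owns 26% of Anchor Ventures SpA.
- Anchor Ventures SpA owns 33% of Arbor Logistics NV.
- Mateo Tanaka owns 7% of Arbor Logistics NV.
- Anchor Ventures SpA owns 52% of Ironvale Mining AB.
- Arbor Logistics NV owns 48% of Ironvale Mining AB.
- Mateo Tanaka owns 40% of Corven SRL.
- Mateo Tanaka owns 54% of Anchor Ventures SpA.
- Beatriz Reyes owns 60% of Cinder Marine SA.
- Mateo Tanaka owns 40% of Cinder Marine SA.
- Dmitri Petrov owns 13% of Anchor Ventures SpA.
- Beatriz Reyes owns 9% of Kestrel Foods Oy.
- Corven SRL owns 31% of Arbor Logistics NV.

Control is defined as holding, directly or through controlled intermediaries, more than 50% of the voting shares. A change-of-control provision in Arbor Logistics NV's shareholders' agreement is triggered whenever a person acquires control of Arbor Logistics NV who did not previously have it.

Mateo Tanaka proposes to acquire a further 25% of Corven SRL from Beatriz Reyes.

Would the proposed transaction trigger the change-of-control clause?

The purchase adds only to Mateo's holdings (Beatriz's stake shrinks), so Mateo is the only person who could newly come to control Arbor.
Mateo holds 54% of Anchor, so Mateo controls Anchor.
Mateo holds 91% of Kestrel, so Mateo controls Kestrel.
Anchor holds 52% of Ironvale, so Mateo controls Ironvale.
In Arbor, Mateo's side holds only 7% + 33% = 40%, not > 50%.
So before the transaction, Mateo does not control Arbor.
After the purchase, Mateo's direct stake in Corven rises to 40% + 25% = 65%, and Beatriz's stake falls to 20%.
Mateo holds 65% of Corven, so Mateo controls Corven.
Corven and Mateo and Anchor together hold 31% + 7% + 33% = 71% of Arbor, so Mateo controls Arbor.
Mateo did not control Arbor before and does after, so the clause is triggered.

Yes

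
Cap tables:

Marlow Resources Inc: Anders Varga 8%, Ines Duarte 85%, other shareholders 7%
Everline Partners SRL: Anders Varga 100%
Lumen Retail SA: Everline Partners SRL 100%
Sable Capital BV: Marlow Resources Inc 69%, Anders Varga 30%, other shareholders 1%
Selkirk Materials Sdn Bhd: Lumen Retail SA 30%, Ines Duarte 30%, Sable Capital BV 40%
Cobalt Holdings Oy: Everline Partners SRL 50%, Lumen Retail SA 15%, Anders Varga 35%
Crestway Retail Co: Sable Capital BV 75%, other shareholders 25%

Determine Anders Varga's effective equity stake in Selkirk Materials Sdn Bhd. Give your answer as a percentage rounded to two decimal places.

Anders reaches Selkirk along 3 paths.
Via Everline → Lumen: 100% × 100% × 30% = 30%.
Via Marlow → Sable: 8% × 69% × 40% = 2.208%.
Via Sable: 30% × 40% = 12%.
Total: 30% + 2.208% + 12% = 44.208%.
Rounded: 44.21%.

44.21%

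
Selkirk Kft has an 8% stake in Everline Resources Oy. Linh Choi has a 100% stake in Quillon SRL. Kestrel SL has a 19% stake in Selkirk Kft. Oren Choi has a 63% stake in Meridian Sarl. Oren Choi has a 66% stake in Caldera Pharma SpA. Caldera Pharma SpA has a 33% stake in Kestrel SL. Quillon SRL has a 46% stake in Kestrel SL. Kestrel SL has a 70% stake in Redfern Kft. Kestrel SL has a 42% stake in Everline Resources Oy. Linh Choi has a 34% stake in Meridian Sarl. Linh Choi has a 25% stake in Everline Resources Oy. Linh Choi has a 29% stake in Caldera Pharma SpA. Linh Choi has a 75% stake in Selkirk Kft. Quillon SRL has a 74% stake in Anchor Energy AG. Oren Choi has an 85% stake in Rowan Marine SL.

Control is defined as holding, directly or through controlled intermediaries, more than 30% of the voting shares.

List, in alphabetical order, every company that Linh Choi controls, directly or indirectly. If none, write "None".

Linh holds 100% of Quillon, so Linh controls Quillon.
Quillon holds 46% of Kestrel, so Linh controls Kestrel.
Linh holds 34% of Meridian, so Linh controls Meridian.
Quillon holds 74% of Anchor, so Linh controls Anchor.
Kestrel holds 70% of Redfern, so Linh controls Redfern.
Kestrel and Linh together hold 19% + 75% = 94% of Selkirk, so Linh controls Selkirk.
Kestrel and Selkirk and Linh together hold 42% + 8% + 25% = 75% of Everline, so Linh controls Everline.
No other company's threshold is met.

Anchor Energy AG, Everline Resources Oy, Kestrel SL, Meridian Sarl, Quillon SRL, Redfern Kft, Selkirk Kft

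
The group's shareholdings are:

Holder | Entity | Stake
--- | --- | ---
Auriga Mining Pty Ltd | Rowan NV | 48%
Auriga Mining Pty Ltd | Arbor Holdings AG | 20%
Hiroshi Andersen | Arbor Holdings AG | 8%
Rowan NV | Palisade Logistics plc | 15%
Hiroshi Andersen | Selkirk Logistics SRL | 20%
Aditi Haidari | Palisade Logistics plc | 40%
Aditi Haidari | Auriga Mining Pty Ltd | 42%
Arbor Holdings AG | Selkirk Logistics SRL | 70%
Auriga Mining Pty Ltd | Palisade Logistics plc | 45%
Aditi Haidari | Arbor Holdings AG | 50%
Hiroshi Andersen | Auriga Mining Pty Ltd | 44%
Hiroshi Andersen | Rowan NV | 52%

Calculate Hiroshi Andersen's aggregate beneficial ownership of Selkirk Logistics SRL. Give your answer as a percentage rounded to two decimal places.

31.76%

Hiroshi reaches Selkirk along 3 paths.
Direct stake: 20% = 20%.
Via Auriga → Arbor: 44% × 20% × 70% = 6.16%.
Via Arbor: 8% × 70% = 5.6%.
Total: 20% + 6.16% + 5.6% = 31.76%.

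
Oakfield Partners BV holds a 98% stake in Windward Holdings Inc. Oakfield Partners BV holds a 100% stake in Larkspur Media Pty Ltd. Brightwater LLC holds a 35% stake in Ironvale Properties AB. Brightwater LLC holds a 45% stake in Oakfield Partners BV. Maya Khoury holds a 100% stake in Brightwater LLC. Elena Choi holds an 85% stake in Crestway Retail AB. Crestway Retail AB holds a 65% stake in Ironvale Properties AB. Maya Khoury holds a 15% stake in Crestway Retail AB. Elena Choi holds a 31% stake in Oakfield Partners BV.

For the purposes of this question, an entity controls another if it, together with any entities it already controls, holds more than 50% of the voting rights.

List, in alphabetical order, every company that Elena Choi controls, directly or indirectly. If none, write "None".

Elena holds 85% of Crestway, so Elena controls Crestway.
Crestway holds 65% of Ironvale, so Elena controls Ironvale.
No other company's threshold is met.

Crestway Retail AB, Ironvale Properties AB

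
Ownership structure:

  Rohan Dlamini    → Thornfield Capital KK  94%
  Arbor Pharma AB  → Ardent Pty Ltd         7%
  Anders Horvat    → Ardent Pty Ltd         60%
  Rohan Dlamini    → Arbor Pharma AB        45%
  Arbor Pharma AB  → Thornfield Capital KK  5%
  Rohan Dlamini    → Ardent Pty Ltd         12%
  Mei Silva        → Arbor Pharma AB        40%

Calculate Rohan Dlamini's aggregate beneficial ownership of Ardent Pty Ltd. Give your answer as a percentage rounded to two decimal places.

15.15%

Rohan reaches Ardent along 2 paths.
Direct stake: 12% = 12%.
Via Arbor: 45% × 7% = 3.15%.
Total: 12% + 3.15% = 15.15%.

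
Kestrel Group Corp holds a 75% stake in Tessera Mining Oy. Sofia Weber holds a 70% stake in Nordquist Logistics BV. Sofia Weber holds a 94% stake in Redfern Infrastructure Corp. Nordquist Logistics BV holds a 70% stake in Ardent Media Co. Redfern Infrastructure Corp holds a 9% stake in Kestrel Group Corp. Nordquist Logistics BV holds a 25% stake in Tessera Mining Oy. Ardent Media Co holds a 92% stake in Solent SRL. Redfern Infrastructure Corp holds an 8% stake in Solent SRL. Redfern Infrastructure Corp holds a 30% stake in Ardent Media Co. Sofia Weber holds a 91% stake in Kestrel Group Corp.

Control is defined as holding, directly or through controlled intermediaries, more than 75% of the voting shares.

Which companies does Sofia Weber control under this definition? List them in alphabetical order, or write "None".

Kestrel Group Corp, Redfern Infrastructure Corp

Sofia holds 94% of Redfern, so Sofia controls Redfern.
Redfern and Sofia together hold 9% + 91% = 100% of Kestrel, so Sofia controls Kestrel.
No other company's threshold is met.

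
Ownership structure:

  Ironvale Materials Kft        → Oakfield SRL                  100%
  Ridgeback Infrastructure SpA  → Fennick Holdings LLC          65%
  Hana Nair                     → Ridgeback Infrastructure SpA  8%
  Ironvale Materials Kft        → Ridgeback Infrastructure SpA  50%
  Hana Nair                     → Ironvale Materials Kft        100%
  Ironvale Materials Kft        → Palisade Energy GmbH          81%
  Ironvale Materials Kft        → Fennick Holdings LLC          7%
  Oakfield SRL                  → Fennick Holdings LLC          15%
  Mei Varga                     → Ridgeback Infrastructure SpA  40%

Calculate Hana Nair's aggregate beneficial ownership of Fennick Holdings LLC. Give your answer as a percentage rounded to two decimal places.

59.70%

Hana reaches Fennick along 4 paths.
Via Ironvale: 100% × 7% = 7%.
Via Ironvale → Oakfield: 100% × 100% × 15% = 15%.
Via Ironvale → Ridgeback: 100% × 50% × 65% = 32.5%.
Via Ridgeback: 8% × 65% = 5.2%.
Total: 7% + 15% + 32.5% + 5.2% = 59.7%.
Rounded: 59.70%.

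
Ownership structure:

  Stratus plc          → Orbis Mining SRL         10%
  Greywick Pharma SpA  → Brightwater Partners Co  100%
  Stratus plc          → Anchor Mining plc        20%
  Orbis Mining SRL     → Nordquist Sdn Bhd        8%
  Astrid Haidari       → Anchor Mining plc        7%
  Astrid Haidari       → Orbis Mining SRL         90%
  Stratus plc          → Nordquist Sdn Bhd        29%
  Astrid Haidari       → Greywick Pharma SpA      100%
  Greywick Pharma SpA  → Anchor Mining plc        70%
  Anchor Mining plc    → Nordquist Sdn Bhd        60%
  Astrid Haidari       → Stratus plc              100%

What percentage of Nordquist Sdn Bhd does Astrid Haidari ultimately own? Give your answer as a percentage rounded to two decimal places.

95.20%

Astrid reaches Nordquist along 6 paths.
Via Anchor: 7% × 60% = 4.2%.
Via Stratus → Anchor: 100% × 20% × 60% = 12%.
Via Greywick → Anchor: 100% × 70% × 60% = 42%.
Via Orbis: 90% × 8% = 7.2%.
Via Stratus → Orbis: 100% × 10% × 8% = 0.8%.
Via Stratus: 100% × 29% = 29%.
Total: 4.2% + 12% + 42% + 7.2% + 0.8% + 29% = 95.2%.
Rounded: 95.20%.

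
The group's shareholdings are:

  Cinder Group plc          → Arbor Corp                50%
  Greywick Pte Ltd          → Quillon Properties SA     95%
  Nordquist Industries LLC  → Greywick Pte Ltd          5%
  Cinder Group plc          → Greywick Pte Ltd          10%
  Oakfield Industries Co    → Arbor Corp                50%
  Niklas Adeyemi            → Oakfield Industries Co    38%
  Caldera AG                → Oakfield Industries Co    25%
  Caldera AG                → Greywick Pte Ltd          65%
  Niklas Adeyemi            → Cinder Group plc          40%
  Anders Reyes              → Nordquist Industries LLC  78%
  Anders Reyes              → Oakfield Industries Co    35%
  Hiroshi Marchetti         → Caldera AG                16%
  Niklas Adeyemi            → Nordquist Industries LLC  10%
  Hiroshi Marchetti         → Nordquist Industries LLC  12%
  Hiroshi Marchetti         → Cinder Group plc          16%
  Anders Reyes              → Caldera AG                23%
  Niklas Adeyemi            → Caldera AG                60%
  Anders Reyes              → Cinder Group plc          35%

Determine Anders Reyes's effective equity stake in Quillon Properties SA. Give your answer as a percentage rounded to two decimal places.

21.23%

Anders reaches Quillon along 3 paths.
Via Nordquist → Greywick: 78% × 5% × 95% = 3.705%.
Via Caldera → Greywick: 23% × 65% × 95% = 14.2025%.
Via Cinder → Greywick: 35% × 10% × 95% = 3.325%.
Total: 3.705% + 14.2025% + 3.325% = 21.2325%.
Rounded: 21.23%.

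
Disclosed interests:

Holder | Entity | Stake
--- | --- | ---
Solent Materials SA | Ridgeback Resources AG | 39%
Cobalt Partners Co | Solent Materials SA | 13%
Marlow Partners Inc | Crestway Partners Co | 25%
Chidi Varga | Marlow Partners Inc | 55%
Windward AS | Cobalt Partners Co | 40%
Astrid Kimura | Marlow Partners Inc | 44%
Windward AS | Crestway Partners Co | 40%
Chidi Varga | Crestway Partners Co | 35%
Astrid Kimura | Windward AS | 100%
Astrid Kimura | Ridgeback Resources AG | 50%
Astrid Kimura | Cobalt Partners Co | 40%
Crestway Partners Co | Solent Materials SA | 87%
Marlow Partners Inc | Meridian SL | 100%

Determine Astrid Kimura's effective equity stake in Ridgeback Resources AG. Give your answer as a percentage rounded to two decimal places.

71.36%

Astrid reaches Ridgeback along 5 paths.
Direct stake: 50% = 50%.
Via Windward → Cobalt → Solent: 100% × 40% × 13% × 39% = 2.028%.
Via Cobalt → Solent: 40% × 13% × 39% = 2.028%.
Via Windward → Crestway → Solent: 100% × 40% × 87% × 39% = 13.572%.
Via Marlow → Crestway → Solent: 44% × 25% × 87% × 39% = 3.7323%.
Total: 50% + 2.028% + 2.028% + 13.572% + 3.7323% = 71.3603%.
Rounded: 71.36%.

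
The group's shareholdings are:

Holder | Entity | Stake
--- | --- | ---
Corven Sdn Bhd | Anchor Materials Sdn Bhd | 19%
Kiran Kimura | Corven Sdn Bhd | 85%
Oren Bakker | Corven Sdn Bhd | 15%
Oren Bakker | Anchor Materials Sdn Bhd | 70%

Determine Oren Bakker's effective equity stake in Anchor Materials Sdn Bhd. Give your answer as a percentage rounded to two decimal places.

72.85%

Oren reaches Anchor along 2 paths.
Direct stake: 70% = 70%.
Via Corven: 15% × 19% = 2.85%.
Total: 70% + 2.85% = 72.85%.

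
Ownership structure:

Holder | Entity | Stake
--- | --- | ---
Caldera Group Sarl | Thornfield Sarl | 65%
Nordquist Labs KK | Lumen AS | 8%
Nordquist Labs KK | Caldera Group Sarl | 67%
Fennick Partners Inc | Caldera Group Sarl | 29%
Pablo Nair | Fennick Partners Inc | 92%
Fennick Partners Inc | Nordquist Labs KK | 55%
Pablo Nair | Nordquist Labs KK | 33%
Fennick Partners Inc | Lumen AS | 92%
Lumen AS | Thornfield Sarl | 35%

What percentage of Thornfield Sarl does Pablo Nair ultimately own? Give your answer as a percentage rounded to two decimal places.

85.71%

Pablo reaches Thornfield along 6 paths.
Via Fennick → Caldera: 92% × 29% × 65% = 17.342%.
Via Nordquist → Caldera: 33% × 67% × 65% = 14.3715%.
Via Fennick → Nordquist → Caldera: 92% × 55% × 67% × 65% = 22.0363%.
Via Fennick → Lumen: 92% × 92% × 35% = 29.624%.
Via Nordquist → Lumen: 33% × 8% × 35% = 0.924%.
Via Fennick → Nordquist → Lumen: 92% × 55% × 8% × 35% = 1.4168%.
Total: 17.342% + 14.3715% + 22.0363% + 29.624% + 0.924% + 1.4168% = 85.7146%.
Rounded: 85.71%.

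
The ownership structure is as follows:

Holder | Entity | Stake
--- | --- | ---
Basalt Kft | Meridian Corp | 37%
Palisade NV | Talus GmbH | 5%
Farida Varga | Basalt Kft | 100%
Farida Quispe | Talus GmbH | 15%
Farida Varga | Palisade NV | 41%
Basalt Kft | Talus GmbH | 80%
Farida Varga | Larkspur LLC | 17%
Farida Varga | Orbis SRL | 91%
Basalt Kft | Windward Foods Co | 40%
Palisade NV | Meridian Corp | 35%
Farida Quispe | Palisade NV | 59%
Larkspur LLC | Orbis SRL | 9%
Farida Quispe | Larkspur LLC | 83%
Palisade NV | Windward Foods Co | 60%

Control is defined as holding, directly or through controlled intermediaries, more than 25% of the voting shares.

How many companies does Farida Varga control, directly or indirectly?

6

Farida Varga holds 100% of Basalt, so Farida Varga controls Basalt.
Farida Varga holds 41% of Palisade, so Farida Varga controls Palisade.
Palisade and Basalt together hold 60% + 40% = 100% of Windward, so Farida Varga controls Windward.
Palisade and Basalt together hold 35% + 37% = 72% of Meridian, so Farida Varga controls Meridian.
Basalt and Palisade together hold 80% + 5% = 85% of Talus, so Farida Varga controls Talus.
Farida Varga holds 91% of Orbis, so Farida Varga controls Orbis.
No other company's threshold is met.
Farida Varga controls 6 companies.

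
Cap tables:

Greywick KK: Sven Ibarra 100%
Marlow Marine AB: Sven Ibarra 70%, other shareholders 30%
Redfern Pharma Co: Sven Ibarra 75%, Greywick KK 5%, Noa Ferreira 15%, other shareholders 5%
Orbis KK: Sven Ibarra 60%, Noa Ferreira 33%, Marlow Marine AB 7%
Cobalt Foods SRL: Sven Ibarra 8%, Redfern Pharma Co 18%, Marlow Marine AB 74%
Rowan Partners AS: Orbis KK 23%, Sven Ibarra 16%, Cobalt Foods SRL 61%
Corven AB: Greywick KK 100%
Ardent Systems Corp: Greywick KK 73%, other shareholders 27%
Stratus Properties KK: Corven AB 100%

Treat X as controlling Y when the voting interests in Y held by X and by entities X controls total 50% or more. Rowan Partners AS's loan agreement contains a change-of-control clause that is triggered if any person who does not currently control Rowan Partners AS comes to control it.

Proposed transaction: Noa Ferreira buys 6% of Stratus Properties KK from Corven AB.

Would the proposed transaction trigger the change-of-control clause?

The purchase adds only to Noa's holdings (Corven's stake shrinks), so Noa is the only person who could newly come to control Rowan.
Noa's largest direct stake is 33% in Orbis, which does not meet the threshold, so Noa controls no company.
Neither Noa nor any entity Noa controls holds any voting interest in Rowan.
So before the transaction, Noa does not control Rowan.
After the purchase, Noa holds 6% of Stratus directly, and Corven's stake falls to 94%.
Noa's side now holds 6% of Stratus, not ≥ 50%, so Noa still does not control Stratus.
After the transaction, neither Noa nor any entity Noa controls holds a voting interest in Rowan, so Noa still does not control it.
No new person acquires control, so the clause is not triggered.

No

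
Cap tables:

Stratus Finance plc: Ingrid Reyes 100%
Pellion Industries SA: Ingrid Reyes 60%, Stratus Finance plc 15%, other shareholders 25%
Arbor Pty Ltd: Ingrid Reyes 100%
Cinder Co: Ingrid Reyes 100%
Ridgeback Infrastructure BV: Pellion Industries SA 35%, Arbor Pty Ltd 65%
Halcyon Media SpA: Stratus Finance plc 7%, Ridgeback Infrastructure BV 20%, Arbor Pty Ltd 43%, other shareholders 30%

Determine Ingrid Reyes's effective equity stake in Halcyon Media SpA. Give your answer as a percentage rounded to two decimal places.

Ingrid reaches Halcyon along 5 paths.
Via Stratus: 100% × 7% = 7%.
Via Pellion → Ridgeback: 60% × 35% × 20% = 4.2%.
Via Stratus → Pellion → Ridgeback: 100% × 15% × 35% × 20% = 1.05%.
Via Arbor → Ridgeback: 100% × 65% × 20% = 13%.
Via Arbor: 100% × 43% = 43%.
Total: 7% + 4.2% + 1.05% + 13% + 43% = 68.25%.

68.25%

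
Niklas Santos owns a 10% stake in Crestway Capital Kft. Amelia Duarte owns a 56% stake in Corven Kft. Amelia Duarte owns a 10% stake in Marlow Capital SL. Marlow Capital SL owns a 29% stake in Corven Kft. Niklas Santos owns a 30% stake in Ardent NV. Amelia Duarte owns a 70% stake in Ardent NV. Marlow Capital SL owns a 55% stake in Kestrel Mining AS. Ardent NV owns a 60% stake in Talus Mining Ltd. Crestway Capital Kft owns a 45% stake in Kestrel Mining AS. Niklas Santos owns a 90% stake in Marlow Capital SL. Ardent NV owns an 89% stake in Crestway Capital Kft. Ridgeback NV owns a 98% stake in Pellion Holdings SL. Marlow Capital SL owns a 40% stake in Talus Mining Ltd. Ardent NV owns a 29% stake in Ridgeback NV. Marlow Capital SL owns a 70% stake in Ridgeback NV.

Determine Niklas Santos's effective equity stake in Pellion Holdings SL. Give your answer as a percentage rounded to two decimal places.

Niklas reaches Pellion along 2 paths.
Via Ardent → Ridgeback: 30% × 29% × 98% = 8.526%.
Via Marlow → Ridgeback: 90% × 70% × 98% = 61.74%.
Total: 8.526% + 61.74% = 70.266%.
Rounded: 70.27%.

70.27%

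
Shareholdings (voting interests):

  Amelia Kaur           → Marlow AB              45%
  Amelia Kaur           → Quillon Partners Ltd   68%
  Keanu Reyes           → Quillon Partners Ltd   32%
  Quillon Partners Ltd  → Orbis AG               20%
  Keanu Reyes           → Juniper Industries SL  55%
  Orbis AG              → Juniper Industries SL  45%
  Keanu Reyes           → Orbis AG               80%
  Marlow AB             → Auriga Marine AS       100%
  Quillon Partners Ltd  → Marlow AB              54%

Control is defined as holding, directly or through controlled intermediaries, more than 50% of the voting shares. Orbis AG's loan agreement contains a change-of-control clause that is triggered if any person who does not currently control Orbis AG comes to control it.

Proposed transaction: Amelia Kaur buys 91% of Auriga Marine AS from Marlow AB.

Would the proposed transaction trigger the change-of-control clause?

The purchase adds only to Amelia's holdings (Marlow's stake shrinks), so Amelia is the only person who could newly come to control Orbis.
Amelia holds 68% of Quillon, so Amelia controls Quillon.
Quillon and Amelia together hold 54% + 45% = 99% of Marlow, so Amelia controls Marlow.
Marlow holds 100% of Auriga, so Amelia controls Auriga.
In Orbis, Amelia's side holds only 20%, not > 50%.
So before the transaction, Amelia does not control Orbis.
After the purchase, Amelia holds 91% of Auriga directly, and Marlow's stake falls to 9%.
Marlow and Amelia together hold 9% + 91% = 100% of Auriga, so Amelia controls Auriga.
After the transaction, Amelia's side holds 20% of Orbis, not > 50%, so Amelia still does not control Orbis.
No new person acquires control, so the clause is not triggered.

No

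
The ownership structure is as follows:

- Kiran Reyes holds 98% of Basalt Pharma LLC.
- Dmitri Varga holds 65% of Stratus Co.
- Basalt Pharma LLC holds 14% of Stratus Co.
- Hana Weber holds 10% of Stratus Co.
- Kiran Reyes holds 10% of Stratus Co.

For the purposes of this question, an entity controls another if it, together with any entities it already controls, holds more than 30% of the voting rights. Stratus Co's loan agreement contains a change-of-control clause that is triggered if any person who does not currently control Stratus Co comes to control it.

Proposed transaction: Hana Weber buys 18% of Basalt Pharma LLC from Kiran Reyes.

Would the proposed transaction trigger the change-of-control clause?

The purchase adds only to Hana's holdings (Kiran's stake shrinks), so Hana is the only person who could newly come to control Stratus.
Hana's largest direct stake is 10% in Stratus, which does not meet the threshold, so Hana controls no company.
In Stratus, Hana's side holds only 10%, not > 30%.
So before the transaction, Hana does not control Stratus.
After the purchase, Hana holds 18% of Basalt directly, and Kiran's stake falls to 80%.
Hana's side now holds 18% of Basalt, not > 30%, so Hana still does not control Basalt.
After the transaction, Hana's side holds 10% of Stratus, not > 30%, so Hana still does not control Stratus.
No new person acquires control, so the clause is not triggered.

No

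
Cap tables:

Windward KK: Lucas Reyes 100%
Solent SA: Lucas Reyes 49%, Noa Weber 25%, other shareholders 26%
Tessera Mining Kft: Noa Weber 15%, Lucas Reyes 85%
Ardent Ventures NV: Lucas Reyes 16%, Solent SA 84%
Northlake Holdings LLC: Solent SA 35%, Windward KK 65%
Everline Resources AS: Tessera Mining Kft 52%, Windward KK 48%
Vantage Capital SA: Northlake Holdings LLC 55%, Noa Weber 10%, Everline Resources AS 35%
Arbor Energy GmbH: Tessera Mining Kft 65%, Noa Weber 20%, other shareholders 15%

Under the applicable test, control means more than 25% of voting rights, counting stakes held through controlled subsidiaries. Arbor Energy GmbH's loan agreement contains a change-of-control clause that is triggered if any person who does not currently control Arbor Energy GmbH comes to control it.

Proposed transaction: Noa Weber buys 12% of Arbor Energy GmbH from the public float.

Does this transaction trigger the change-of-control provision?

Yes

The purchase changes only Noa's holdings, so Noa is the only person who could newly come to control Arbor.
Noa's largest direct stake is 25% in Solent, which does not meet the threshold, so Noa controls no company.
In Arbor, Noa's side holds only 20%, not > 25%.
So before the transaction, Noa does not control Arbor.
After the purchase, Noa's direct stake in Arbor rises to 20% + 12% = 32%.
Noa holds 32% of Arbor, so Noa controls Arbor.
Noa did not control Arbor before and does after, so the clause is triggered.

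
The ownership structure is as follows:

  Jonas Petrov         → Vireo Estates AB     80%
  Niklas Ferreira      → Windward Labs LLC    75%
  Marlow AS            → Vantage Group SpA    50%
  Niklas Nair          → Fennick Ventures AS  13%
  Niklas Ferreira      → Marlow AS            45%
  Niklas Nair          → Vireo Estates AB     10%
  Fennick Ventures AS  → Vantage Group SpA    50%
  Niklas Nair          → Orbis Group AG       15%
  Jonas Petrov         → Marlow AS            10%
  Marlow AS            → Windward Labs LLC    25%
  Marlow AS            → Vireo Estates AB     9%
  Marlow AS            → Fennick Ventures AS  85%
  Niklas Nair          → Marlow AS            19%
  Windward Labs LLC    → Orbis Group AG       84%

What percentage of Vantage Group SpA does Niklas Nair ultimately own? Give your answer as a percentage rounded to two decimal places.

24.08%

Niklas Nair reaches Vantage along 3 paths.
Via Marlow: 19% × 50% = 9.5%.
Via Fennick: 13% × 50% = 6.5%.
Via Marlow → Fennick: 19% × 85% × 50% = 8.075%.
Total: 9.5% + 6.5% + 8.075% = 24.075%.
Rounded: 24.08%.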